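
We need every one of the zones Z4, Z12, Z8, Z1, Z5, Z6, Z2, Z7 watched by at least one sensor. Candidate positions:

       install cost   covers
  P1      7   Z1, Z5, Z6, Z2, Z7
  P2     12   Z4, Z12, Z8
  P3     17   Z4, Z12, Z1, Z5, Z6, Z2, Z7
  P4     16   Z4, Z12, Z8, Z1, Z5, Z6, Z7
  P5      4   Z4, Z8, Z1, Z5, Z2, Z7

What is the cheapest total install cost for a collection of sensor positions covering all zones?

P1, P2 cover every zone at install cost 7 + 12 = 19.
Any cover uses at least 2 sensor positions; among all covering selections none totals below 19.
Greedy by coverage-per-install cost would pick P5, P1, P2 for 23 — worse than the optimum 19.

19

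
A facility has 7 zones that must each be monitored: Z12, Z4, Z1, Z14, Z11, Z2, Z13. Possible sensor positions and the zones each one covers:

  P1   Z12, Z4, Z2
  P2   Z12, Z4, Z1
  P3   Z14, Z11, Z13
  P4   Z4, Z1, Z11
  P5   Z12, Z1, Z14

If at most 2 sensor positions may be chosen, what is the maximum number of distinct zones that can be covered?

6

Choosing P1, P3 covers {Z12, Z4, Z14, Z11, Z2, Z13} — 6 zones.
No choice of 2 sensor positions does better; here Z1 is left uncovered.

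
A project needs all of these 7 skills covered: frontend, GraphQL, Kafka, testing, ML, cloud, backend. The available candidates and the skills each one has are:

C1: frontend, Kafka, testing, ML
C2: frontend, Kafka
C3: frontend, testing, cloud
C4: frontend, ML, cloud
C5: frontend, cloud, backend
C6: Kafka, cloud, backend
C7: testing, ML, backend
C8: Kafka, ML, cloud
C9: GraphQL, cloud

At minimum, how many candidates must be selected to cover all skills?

C1, C5, C9 together cover {frontend, GraphQL, Kafka, testing, ML, cloud, backend} — every skill.
No 2 of the 9 candidates cover everything (all 36 pairs fall short), so 3 is minimum.

3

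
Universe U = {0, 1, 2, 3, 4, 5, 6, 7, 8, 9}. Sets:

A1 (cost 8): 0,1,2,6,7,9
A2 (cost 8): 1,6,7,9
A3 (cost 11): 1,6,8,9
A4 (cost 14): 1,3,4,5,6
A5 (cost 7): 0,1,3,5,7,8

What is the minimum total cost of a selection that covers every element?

A1, A4, A5 cover every element at cost 8 + 14 + 7 = 29.
Any cover uses at least 3 sets; among all covering selections none totals below 29.

29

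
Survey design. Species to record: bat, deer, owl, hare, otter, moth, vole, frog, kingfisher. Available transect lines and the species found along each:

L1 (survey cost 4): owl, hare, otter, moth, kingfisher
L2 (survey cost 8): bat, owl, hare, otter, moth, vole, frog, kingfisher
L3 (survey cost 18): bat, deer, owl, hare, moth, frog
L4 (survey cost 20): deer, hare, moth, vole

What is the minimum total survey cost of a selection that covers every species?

26

L2, L3 cover every species at survey cost 8 + 18 = 26.
Any cover uses at least 2 transects; among all covering selections none totals below 26.
Greedy by coverage-per-survey cost would pick L1, L2, L3 for 30 — worse than the optimum 26.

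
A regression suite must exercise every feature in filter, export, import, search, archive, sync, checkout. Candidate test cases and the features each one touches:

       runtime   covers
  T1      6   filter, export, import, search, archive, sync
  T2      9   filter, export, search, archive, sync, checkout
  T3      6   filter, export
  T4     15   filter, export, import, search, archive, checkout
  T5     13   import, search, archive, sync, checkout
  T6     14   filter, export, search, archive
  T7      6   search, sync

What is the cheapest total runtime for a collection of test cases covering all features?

15

T1, T2 cover every feature at runtime 6 + 9 = 15.
Any cover uses at least 2 test cases; among all covering selections none totals below 15.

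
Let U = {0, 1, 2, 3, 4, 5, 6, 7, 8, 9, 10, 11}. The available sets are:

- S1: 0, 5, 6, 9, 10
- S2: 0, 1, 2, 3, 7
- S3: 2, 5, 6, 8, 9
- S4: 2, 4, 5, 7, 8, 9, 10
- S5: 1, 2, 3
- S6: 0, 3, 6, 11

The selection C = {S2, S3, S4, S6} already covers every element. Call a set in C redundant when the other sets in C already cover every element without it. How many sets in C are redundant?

Drop S2: 1 uncovered — not redundant.
Drop S3: the rest still cover every element — redundant.
Drop S4: 4, 10 uncovered — not redundant.
Drop S6: 11 uncovered — not redundant.
1 redundant: S3.

1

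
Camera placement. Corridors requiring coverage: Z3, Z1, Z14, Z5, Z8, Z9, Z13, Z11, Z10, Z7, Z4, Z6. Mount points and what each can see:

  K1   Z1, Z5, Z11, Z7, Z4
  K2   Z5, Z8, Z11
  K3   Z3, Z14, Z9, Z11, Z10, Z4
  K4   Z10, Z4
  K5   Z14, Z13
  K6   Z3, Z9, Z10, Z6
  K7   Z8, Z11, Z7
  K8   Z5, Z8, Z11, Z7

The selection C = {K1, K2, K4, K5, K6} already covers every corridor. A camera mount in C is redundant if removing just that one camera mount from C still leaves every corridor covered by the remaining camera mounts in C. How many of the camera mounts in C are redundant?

Drop K1: Z1, Z7 uncovered — not redundant.
Drop K2: Z8 uncovered — not redundant.
Drop K4: the rest still cover every corridor — redundant.
Drop K5: Z14, Z13 uncovered — not redundant.
Drop K6: Z3, Z9, Z6 uncovered — not redundant.
1 redundant: K4.

1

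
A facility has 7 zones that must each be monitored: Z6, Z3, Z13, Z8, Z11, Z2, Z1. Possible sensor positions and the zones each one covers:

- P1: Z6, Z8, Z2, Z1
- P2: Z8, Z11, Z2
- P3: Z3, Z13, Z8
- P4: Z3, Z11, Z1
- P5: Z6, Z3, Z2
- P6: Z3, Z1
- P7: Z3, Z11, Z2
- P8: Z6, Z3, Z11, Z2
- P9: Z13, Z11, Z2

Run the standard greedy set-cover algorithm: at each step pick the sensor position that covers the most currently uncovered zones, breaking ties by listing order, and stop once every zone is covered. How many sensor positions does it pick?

Pick 1: P1 covers 4 new zones (Z6, Z8, Z2, Z1).
Pick 2: P3 covers 2 new zones (Z3, Z13).
Pick 3: P2 covers 1 new zones (Z11).
Greedy uses 3 sensor positions.

3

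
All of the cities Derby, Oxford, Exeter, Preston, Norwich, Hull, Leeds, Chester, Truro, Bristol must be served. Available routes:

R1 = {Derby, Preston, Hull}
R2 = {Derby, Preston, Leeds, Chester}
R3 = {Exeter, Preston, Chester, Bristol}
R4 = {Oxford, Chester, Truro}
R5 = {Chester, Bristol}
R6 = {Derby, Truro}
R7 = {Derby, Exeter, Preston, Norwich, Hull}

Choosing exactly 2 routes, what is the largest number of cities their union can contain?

Choosing R4, R7 covers {Derby, Oxford, Exeter, Preston, Norwich, Hull, Chester, Truro} — 8 cities.
No choice of 2 routes does better; here Leeds, Bristol are left uncovered.

8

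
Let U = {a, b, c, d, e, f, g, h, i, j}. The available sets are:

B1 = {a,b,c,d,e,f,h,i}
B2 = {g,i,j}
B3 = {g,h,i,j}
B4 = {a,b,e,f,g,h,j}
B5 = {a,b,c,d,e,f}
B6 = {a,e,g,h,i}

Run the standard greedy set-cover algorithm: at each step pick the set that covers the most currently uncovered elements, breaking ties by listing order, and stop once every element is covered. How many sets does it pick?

Pick 1: B1 covers 8 new elements (a, b, c, d, e, f, h, i).
Pick 2: B2 covers 2 new elements (g, j).
Greedy uses 2 sets.

2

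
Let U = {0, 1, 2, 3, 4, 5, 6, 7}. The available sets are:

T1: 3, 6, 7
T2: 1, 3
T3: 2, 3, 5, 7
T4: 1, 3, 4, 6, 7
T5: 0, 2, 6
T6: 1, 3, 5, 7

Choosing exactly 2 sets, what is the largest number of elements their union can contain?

7

Choosing T3, T4 covers {1, 2, 3, 4, 5, 6, 7} — 7 elements.
No choice of 2 sets does better; here 0 is left uncovered.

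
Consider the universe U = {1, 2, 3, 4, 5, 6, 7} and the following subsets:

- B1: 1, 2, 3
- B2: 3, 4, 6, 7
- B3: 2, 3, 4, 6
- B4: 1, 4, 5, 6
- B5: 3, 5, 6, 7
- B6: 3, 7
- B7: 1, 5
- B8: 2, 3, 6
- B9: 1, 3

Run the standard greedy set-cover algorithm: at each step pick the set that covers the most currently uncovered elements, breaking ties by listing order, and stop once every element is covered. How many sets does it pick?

3

Pick 1: B2 covers 4 new elements (3, 4, 6, 7).
Pick 2: B1 covers 2 new elements (1, 2).
Pick 3: B4 covers 1 new elements (5).
Greedy uses 3 sets.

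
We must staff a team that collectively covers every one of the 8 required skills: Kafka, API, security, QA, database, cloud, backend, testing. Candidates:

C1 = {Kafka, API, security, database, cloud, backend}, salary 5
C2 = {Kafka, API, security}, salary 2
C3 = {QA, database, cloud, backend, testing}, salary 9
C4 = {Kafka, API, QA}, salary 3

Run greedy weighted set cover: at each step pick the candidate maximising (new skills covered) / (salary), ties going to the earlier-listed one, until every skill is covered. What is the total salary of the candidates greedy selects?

Pick 1: C2 adds 3 new (Kafka, API, security) at salary 2 (ratio 3/2).
Pick 2: C1 adds 3 new (database, cloud, backend) at salary 5 (ratio 3/5).
Pick 3: C4 adds 1 new (QA) at salary 3 (ratio 1/3).
Pick 4: C3 adds 1 new (testing) at salary 9 (ratio 1/9).
Greedy total salary: 2 + 5 + 3 + 9 = 19. (The true optimum is 11, so greedy overshoots here.)

19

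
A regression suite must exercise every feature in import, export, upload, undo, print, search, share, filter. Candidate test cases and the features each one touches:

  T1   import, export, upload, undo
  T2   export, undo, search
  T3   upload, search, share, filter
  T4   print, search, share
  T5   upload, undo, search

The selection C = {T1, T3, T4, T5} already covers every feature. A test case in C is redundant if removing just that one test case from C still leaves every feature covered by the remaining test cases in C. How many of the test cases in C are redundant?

1

Drop T1: import, export uncovered — not redundant.
Drop T3: filter uncovered — not redundant.
Drop T4: print uncovered — not redundant.
Drop T5: the rest still cover every feature — redundant.
1 redundant: T5.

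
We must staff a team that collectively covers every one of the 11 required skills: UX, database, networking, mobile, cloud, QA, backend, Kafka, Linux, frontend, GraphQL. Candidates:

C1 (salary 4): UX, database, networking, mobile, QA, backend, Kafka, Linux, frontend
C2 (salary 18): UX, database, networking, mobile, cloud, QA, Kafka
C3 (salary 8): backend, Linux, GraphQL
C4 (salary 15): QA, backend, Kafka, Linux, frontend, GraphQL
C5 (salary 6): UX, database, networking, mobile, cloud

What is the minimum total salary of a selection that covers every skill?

18

C1, C3, C5 cover every skill at salary 4 + 8 + 6 = 18.
Any cover uses at least 2 candidates; among all covering selections none totals below 18.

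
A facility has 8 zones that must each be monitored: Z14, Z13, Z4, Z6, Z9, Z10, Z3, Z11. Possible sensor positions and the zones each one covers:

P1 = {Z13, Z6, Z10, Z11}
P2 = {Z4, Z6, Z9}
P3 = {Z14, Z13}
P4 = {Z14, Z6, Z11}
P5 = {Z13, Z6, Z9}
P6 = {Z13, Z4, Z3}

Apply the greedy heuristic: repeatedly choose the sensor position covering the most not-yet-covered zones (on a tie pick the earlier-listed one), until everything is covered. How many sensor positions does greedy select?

Pick 1: P1 covers 4 new zones (Z13, Z6, Z10, Z11).
Pick 2: P2 covers 2 new zones (Z4, Z9).
Pick 3: P3 covers 1 new zones (Z14).
Pick 4: P6 covers 1 new zones (Z3).
Greedy uses 4 sensor positions.

4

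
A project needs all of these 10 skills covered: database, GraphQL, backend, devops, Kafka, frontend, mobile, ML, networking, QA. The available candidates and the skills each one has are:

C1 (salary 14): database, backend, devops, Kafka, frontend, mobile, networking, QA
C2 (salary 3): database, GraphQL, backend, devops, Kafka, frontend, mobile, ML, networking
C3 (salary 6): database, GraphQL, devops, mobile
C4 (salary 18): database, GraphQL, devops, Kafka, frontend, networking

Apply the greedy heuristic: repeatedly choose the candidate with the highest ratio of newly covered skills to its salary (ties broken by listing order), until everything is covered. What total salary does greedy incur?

17

Pick 1: C2 adds 9 new (database, GraphQL, backend, devops, Kafka, frontend, mobile, ML, networking) at salary 3 (ratio 9/3).
Pick 2: C1 adds 1 new (QA) at salary 14 (ratio 1/14).
Greedy total salary: 3 + 14 = 17.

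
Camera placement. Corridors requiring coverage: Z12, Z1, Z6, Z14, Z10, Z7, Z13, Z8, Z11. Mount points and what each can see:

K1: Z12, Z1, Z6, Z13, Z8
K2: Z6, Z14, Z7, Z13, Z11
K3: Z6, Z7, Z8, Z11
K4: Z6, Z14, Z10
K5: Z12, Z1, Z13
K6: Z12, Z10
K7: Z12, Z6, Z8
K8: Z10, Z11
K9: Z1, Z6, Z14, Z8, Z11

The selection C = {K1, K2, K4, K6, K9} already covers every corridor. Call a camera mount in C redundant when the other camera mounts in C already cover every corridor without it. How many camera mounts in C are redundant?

4

Drop K1: the rest still cover every corridor — redundant.
Drop K2: Z7 uncovered — not redundant.
Drop K4: the rest still cover every corridor — redundant.
Drop K6: the rest still cover every corridor — redundant.
Drop K9: the rest still cover every corridor — redundant.
4 redundant: K1, K4, K6, K9.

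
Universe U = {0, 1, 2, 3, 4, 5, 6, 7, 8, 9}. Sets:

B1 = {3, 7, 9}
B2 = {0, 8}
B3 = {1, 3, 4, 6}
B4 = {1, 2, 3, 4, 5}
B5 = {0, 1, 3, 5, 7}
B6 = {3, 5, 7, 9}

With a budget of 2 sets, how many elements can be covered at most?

7

Choosing B1, B4 covers {1, 2, 3, 4, 5, 7, 9} — 7 elements.
No choice of 2 sets does better; here 0, 6, 8 are left uncovered.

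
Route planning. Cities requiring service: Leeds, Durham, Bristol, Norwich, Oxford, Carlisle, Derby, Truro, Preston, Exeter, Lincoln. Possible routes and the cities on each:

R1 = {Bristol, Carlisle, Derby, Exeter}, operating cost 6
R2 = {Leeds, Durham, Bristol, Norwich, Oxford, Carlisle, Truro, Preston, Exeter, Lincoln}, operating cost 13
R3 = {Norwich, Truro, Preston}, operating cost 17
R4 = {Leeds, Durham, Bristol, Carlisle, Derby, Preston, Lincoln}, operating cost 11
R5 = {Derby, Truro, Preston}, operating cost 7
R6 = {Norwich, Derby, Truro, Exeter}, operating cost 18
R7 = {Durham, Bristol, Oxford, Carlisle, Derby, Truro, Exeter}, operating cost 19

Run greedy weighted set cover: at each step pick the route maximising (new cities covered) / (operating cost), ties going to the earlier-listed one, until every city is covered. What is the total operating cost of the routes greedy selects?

19

Pick 1: R2 adds 10 new (Leeds, Durham, Bristol, Norwich, Oxford, Carlisle, Truro, Preston, Exeter, Lincoln) at operating cost 13 (ratio 10/13).
Pick 2: R1 adds 1 new (Derby) at operating cost 6 (ratio 1/6).
Greedy total operating cost: 13 + 6 = 19.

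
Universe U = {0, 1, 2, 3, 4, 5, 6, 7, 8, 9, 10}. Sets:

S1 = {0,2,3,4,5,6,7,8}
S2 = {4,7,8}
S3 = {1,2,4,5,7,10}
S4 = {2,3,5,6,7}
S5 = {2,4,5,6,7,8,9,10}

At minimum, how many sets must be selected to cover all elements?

3

S1, S3, S5 together cover {0, 1, 2, 3, 4, 5, 6, 7, 8, 9, 10} — every element.
No 2 of the 5 sets cover everything (all 10 pairs fall short), so 3 is minimum.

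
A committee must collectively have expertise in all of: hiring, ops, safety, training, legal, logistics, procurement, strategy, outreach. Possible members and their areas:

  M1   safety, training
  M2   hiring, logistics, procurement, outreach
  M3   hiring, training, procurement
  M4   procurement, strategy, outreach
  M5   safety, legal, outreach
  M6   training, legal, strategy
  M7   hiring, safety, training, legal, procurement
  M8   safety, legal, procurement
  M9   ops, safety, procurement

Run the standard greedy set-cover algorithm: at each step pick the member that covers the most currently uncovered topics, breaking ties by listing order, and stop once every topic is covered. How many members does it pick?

Pick 1: M7 covers 5 new topics (hiring, safety, training, legal, procurement).
Pick 2: M2 covers 2 new topics (logistics, outreach).
Pick 3: M4 covers 1 new topics (strategy).
Pick 4: M9 covers 1 new topics (ops).
Greedy uses 4 members. (The true minimum is 3.)

4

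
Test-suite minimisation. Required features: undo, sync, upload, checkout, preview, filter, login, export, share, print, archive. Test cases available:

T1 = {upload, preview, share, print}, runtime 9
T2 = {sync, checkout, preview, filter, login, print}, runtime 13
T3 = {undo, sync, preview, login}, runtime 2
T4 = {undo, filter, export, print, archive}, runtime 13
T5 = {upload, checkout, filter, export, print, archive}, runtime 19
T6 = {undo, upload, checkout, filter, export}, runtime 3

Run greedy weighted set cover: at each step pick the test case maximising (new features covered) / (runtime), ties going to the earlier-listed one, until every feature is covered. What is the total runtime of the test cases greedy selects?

27

Pick 1: T3 adds 4 new (undo, sync, preview, login) at runtime 2 (ratio 4/2).
Pick 2: T6 adds 4 new (upload, checkout, filter, export) at runtime 3 (ratio 4/3).
Pick 3: T1 adds 2 new (share, print) at runtime 9 (ratio 2/9).
Pick 4: T4 adds 1 new (archive) at runtime 13 (ratio 1/13).
Greedy total runtime: 2 + 3 + 9 + 13 = 27.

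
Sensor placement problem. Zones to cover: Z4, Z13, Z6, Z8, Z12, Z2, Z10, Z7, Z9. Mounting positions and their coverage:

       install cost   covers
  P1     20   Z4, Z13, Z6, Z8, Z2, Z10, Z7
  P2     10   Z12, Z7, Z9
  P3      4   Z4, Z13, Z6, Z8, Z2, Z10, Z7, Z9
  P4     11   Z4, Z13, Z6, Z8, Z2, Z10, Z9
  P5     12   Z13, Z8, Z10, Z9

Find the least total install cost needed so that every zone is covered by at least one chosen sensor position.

14

P2, P3 cover every zone at install cost 10 + 4 = 14.
Any cover uses at least 2 sensor positions; among all covering selections none totals below 14.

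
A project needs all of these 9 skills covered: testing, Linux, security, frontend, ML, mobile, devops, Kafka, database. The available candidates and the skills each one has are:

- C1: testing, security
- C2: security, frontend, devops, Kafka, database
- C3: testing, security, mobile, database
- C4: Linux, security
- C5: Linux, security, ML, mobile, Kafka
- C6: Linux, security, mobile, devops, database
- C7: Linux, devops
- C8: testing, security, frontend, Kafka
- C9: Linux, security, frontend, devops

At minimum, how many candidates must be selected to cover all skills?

C1, C2, C5 together cover {testing, Linux, security, frontend, ML, mobile, devops, Kafka, database} — every skill.
No 2 of the 9 candidates cover everything (all 36 pairs fall short), so 3 is minimum.

3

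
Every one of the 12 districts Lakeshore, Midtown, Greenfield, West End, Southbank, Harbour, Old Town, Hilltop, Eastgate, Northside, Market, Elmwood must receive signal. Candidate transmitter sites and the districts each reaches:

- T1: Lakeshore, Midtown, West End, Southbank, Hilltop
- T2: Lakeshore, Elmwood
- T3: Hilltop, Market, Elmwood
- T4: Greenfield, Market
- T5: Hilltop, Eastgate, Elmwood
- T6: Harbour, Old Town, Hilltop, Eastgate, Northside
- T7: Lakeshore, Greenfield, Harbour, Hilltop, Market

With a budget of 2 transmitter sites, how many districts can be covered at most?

9

Choosing T1, T6 covers {Lakeshore, Midtown, West End, Southbank, Harbour, Old Town, Hilltop, Eastgate, Northside} — 9 districts.
No choice of 2 transmitter sites does better; here Greenfield, Market, Elmwood are left uncovered.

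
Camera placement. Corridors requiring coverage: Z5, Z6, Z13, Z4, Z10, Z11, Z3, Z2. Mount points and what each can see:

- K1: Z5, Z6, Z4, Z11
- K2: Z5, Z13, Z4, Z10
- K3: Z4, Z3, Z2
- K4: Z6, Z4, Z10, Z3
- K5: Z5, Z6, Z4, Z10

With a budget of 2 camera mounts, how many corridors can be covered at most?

6

Choosing K1, K2 covers {Z5, Z6, Z13, Z4, Z10, Z11} — 6 corridors.
No choice of 2 camera mounts does better; here Z3, Z2 are left uncovered.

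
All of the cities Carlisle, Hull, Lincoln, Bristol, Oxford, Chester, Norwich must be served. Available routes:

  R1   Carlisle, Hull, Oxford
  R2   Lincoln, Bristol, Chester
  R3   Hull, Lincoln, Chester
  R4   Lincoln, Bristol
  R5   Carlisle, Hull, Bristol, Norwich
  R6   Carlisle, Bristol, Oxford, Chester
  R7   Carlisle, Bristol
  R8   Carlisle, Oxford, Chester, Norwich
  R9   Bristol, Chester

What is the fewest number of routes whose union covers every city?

R1, R2, R5 together cover {Carlisle, Hull, Lincoln, Bristol, Oxford, Chester, Norwich} — every city.
No 2 of the 9 routes cover everything (all 36 pairs fall short), so 3 is minimum.

3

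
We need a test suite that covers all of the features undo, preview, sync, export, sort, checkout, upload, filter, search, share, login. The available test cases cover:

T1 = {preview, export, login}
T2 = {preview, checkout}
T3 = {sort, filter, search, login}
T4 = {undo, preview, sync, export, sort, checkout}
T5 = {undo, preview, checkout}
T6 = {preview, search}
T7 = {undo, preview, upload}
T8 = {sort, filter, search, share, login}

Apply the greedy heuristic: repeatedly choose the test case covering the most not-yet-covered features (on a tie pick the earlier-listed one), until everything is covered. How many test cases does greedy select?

3

Pick 1: T4 covers 6 new features (undo, preview, sync, export, sort, checkout).
Pick 2: T8 covers 4 new features (filter, search, share, login).
Pick 3: T7 covers 1 new features (upload).
Greedy uses 3 test cases.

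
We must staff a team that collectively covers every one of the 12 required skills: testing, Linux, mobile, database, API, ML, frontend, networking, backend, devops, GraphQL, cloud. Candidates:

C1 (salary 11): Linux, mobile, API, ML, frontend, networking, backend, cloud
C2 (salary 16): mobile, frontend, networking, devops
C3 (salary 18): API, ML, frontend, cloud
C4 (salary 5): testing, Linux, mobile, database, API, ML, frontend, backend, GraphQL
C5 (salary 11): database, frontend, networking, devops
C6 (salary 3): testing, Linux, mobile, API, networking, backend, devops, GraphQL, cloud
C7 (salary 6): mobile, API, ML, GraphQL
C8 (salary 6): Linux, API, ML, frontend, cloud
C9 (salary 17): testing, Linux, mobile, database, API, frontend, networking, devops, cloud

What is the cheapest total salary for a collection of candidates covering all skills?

8

C4, C6 cover every skill at salary 5 + 3 = 8.
Any cover uses at least 2 candidates; among all covering selections none totals below 8.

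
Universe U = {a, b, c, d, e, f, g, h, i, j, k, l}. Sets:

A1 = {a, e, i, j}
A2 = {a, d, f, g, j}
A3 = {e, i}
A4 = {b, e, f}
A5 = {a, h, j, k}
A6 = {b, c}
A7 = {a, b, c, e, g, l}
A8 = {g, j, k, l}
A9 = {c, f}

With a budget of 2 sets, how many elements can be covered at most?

Choosing A2, A7 covers {a, b, c, d, e, f, g, j, l} — 9 elements.
No choice of 2 sets does better; here h, i, k are left uncovered.

9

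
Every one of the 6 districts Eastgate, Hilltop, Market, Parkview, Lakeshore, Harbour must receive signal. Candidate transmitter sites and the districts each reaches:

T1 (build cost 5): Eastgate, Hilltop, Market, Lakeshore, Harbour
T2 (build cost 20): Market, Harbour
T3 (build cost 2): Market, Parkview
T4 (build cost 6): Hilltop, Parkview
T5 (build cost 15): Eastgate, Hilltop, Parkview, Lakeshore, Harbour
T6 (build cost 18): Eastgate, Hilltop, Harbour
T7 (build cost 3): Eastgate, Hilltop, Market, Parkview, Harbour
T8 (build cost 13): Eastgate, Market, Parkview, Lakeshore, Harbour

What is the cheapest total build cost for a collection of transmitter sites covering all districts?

T1, T3 cover every district at build cost 5 + 2 = 7.
Any cover uses at least 2 transmitter sites; among all covering selections none totals below 7.
Greedy by coverage-per-build cost would pick T7, T1 for 8 — worse than the optimum 7.

7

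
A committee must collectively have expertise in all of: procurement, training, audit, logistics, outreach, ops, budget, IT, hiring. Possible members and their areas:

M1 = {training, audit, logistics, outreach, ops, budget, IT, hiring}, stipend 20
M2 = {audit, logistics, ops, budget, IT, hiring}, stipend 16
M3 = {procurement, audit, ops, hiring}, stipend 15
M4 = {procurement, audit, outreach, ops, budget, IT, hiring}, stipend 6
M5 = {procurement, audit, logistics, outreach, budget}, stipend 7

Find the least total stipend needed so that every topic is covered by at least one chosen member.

26

M1, M4 cover every topic at stipend 20 + 6 = 26.
Any cover uses at least 2 members; among all covering selections none totals below 26.
Greedy by coverage-per-stipend would pick M4, M5, M1 for 33 — worse than the optimum 26.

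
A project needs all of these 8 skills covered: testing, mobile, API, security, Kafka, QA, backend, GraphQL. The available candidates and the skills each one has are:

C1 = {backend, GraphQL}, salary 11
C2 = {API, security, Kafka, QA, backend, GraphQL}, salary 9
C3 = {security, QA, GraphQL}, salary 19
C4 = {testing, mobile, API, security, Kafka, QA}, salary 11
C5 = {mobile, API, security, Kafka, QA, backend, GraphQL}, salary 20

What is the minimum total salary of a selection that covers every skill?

20

C2, C4 cover every skill at salary 9 + 11 = 20.
Any cover uses at least 2 candidates; among all covering selections none totals below 20.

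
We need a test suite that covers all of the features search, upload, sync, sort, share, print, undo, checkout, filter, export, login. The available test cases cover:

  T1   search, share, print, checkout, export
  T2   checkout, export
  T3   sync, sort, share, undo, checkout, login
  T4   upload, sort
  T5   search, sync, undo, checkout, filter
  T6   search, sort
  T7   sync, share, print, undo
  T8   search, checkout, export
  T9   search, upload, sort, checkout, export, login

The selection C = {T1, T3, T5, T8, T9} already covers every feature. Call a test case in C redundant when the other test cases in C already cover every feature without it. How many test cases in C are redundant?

Drop T1: print uncovered — not redundant.
Drop T3: the rest still cover every feature — redundant.
Drop T5: filter uncovered — not redundant.
Drop T8: the rest still cover every feature — redundant.
Drop T9: upload uncovered — not redundant.
2 redundant: T3, T8.

2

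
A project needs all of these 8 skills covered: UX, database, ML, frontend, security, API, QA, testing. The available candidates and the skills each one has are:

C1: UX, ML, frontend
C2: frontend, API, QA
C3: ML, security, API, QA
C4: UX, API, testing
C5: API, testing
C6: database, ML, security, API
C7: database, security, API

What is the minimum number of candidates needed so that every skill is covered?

C2, C4, C6 together cover {UX, database, ML, frontend, security, API, QA, testing} — every skill.
No 2 of the 7 candidates cover everything (all 21 pairs fall short), so 3 is minimum.
Greedy (largest uncovered first) would take C3, C1, C4, C6 — 4 candidates — but 3 suffice.

3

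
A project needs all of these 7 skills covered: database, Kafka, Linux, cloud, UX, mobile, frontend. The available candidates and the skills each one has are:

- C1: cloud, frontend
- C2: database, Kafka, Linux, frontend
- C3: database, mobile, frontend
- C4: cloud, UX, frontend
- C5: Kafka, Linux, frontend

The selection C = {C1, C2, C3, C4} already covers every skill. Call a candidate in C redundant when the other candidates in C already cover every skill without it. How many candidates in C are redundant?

1

Drop C1: the rest still cover every skill — redundant.
Drop C2: Kafka, Linux uncovered — not redundant.
Drop C3: mobile uncovered — not redundant.
Drop C4: UX uncovered — not redundant.
1 redundant: C1.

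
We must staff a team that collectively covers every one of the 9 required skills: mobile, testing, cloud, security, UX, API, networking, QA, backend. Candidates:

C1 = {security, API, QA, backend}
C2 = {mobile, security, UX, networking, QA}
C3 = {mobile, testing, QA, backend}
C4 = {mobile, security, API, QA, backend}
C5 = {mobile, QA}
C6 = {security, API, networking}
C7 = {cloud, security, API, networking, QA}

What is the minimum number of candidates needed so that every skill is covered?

C2, C3, C7 together cover {mobile, testing, cloud, security, UX, API, networking, QA, backend} — every skill.
No 2 of the 7 candidates cover everything (all 21 pairs fall short), so 3 is minimum.
Greedy (largest uncovered first) would take C2, C1, C3, C7 — 4 candidates — but 3 suffice.

3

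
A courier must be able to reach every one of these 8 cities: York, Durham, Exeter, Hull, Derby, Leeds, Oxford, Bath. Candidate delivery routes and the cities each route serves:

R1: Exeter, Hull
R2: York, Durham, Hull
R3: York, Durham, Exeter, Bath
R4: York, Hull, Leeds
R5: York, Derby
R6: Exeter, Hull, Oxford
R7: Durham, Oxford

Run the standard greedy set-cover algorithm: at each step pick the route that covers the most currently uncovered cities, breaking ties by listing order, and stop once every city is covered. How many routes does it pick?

4

Pick 1: R3 covers 4 new cities (York, Durham, Exeter, Bath).
Pick 2: R4 covers 2 new cities (Hull, Leeds).
Pick 3: R5 covers 1 new cities (Derby).
Pick 4: R6 covers 1 new cities (Oxford).
Greedy uses 4 routes.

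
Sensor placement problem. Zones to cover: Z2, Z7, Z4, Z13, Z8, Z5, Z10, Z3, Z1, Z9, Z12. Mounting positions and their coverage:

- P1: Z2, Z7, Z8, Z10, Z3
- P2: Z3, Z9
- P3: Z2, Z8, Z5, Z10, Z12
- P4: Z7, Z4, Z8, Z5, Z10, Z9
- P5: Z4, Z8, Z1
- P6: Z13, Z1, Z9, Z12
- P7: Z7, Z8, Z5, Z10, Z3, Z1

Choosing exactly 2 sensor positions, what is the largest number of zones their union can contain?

9

Choosing P1, P6 covers {Z2, Z7, Z13, Z8, Z10, Z3, Z1, Z9, Z12} — 9 zones.
No choice of 2 sensor positions does better; here Z4, Z5 are left uncovered.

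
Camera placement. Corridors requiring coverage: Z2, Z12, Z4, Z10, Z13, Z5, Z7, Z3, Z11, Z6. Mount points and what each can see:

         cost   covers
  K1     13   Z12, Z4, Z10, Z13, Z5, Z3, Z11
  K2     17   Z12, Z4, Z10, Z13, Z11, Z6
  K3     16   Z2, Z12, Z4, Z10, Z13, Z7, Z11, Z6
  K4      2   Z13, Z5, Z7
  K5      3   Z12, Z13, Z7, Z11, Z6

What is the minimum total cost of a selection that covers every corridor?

29

K1, K3 cover every corridor at cost 13 + 16 = 29.
Any cover uses at least 2 camera mounts; among all covering selections none totals below 29.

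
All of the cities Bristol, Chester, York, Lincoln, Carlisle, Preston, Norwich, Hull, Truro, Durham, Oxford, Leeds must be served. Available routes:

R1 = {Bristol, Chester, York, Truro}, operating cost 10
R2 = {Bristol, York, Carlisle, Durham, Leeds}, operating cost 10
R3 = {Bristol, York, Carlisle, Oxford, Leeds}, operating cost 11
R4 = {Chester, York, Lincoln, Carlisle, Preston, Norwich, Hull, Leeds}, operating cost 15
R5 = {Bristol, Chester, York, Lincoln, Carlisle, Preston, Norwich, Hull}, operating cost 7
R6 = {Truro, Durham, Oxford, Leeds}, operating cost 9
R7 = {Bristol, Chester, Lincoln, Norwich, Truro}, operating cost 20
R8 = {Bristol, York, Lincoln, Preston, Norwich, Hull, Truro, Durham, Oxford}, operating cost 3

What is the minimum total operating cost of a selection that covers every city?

16

R5, R6 cover every city at operating cost 7 + 9 = 16.
Any cover uses at least 2 routes; among all covering selections none totals below 16.
Greedy by coverage-per-operating cost would pick R8, R5, R6 for 19 — worse than the optimum 16.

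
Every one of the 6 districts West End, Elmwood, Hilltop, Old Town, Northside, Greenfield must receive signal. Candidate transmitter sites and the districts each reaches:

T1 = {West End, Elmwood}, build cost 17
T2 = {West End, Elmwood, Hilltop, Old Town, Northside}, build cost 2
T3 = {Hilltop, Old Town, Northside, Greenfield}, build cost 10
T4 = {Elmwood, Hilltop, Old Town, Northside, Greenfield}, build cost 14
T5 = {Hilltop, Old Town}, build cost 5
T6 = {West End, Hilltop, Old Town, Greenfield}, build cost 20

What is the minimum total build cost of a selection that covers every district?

12

T2, T3 cover every district at build cost 2 + 10 = 12.
Any cover uses at least 2 transmitter sites; among all covering selections none totals below 12.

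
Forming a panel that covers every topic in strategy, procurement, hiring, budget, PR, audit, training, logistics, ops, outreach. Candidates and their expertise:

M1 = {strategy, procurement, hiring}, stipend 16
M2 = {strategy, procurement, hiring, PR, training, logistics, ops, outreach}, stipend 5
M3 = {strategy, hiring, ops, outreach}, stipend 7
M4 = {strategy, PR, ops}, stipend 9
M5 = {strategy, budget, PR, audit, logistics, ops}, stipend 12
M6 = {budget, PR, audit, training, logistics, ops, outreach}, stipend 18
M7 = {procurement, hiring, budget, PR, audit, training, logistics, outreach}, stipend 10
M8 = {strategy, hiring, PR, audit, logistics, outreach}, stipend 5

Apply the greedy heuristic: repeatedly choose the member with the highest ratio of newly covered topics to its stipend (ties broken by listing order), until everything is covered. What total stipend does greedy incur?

Pick 1: M2 adds 8 new (strategy, procurement, hiring, PR, training, logistics, ops, outreach) at stipend 5 (ratio 8/5).
Pick 2: M7 adds 2 new (budget, audit) at stipend 10 (ratio 2/10).
Greedy total stipend: 5 + 10 = 15.

15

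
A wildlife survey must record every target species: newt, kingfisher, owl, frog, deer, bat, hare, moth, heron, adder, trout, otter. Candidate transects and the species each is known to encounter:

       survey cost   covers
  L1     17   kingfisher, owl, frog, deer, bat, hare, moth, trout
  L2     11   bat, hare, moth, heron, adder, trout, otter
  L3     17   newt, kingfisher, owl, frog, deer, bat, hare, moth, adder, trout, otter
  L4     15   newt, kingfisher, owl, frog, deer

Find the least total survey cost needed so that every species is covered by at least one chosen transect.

L2, L4 cover every species at survey cost 11 + 15 = 26.
Any cover uses at least 2 transects; among all covering selections none totals below 26.
Greedy by coverage-per-survey cost would pick L3, L2 for 28 — worse than the optimum 26.

26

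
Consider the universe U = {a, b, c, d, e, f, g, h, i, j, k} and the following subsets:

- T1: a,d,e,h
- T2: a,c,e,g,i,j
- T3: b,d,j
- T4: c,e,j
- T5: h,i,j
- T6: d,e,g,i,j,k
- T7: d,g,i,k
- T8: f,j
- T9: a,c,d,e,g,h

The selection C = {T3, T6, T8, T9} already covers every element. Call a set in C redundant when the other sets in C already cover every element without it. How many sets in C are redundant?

Drop T3: b uncovered — not redundant.
Drop T6: i, k uncovered — not redundant.
Drop T8: f uncovered — not redundant.
Drop T9: a, c, h uncovered — not redundant.
None of the sets in C is redundant.

0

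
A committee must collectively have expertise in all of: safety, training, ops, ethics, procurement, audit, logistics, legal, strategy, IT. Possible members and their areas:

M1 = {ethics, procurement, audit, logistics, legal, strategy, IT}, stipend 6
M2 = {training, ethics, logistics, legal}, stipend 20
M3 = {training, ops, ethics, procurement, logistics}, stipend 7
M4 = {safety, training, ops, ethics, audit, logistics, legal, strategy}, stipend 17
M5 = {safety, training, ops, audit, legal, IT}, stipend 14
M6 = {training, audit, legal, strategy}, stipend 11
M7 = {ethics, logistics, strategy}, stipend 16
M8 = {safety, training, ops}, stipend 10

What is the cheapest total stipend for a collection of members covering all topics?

16

M1, M8 cover every topic at stipend 6 + 10 = 16.
Any cover uses at least 2 members; among all covering selections none totals below 16.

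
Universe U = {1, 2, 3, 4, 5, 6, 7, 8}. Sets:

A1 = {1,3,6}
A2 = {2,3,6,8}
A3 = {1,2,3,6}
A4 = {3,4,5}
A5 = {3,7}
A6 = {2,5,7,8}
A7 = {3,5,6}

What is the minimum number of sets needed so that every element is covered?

A1, A4, A6 together cover {1, 2, 3, 4, 5, 6, 7, 8} — every element.
No 2 of the 7 sets cover everything (all 21 pairs fall short), so 3 is minimum.
Greedy (largest uncovered first) would take A2, A4, A1, A5 — 4 sets — but 3 suffice.

3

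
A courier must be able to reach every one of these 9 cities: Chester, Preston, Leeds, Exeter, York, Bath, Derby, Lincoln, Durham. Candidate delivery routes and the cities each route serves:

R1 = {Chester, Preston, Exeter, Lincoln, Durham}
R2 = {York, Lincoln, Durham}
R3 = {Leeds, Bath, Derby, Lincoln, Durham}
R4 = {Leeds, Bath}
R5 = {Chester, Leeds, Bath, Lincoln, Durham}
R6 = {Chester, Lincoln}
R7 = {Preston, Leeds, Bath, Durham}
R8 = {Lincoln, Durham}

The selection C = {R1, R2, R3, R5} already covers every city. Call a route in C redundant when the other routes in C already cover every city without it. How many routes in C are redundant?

Drop R1: Preston, Exeter uncovered — not redundant.
Drop R2: York uncovered — not redundant.
Drop R3: Derby uncovered — not redundant.
Drop R5: the rest still cover every city — redundant.
1 redundant: R5.

1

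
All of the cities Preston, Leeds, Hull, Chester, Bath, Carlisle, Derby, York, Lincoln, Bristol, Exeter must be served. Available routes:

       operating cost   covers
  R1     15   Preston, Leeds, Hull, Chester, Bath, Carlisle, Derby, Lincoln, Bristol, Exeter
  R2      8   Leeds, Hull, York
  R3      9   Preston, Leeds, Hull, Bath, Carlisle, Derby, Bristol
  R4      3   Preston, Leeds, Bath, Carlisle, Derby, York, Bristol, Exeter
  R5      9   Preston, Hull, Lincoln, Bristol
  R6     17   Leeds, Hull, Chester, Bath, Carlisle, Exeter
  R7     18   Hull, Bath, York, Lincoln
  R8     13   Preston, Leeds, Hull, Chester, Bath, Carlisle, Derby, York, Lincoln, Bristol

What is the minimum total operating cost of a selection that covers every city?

16

R4, R8 cover every city at operating cost 3 + 13 = 16.
Any cover uses at least 2 routes; among all covering selections none totals below 16.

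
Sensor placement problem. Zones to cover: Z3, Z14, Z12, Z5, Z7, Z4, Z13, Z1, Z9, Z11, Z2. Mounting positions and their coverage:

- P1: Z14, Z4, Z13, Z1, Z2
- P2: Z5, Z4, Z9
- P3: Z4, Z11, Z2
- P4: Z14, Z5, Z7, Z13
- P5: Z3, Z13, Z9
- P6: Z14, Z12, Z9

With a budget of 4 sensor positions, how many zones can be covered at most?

10

Choosing P1, P3, P4, P5 covers {Z3, Z14, Z5, Z7, Z4, Z13, Z1, Z9, Z11, Z2} — 10 zones.
No choice of 4 sensor positions does better; here Z12 is left uncovered.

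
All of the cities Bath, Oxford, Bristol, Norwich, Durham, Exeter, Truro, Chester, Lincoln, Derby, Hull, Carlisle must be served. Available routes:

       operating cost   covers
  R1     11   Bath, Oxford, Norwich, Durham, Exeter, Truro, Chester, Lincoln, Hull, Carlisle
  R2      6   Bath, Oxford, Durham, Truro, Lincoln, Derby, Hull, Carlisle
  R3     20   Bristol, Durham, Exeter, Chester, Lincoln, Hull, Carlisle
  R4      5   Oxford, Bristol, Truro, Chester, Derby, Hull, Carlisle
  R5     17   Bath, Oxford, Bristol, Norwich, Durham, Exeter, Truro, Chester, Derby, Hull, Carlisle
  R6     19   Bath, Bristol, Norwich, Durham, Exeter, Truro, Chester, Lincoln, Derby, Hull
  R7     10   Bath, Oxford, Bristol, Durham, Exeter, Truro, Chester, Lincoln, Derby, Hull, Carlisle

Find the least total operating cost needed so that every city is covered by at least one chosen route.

R1, R4 cover every city at operating cost 11 + 5 = 16.
Any cover uses at least 2 routes; among all covering selections none totals below 16.

16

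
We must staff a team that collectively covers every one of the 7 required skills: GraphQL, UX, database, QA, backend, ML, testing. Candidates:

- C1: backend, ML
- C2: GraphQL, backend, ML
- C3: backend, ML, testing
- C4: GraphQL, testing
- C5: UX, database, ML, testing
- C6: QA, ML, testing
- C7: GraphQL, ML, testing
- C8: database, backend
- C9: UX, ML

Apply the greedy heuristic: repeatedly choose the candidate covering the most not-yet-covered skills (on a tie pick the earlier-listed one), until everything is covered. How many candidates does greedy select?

Pick 1: C5 covers 4 new skills (UX, database, ML, testing).
Pick 2: C2 covers 2 new skills (GraphQL, backend).
Pick 3: C6 covers 1 new skills (QA).
Greedy uses 3 candidates.

3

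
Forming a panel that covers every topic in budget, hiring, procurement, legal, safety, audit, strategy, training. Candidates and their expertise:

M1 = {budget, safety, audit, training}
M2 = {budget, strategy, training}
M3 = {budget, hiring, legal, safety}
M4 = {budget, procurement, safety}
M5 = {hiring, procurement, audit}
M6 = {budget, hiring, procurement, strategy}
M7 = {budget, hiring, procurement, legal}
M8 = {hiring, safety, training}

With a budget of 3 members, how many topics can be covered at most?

8

Choosing M1, M2, M7 covers {budget, hiring, procurement, legal, safety, audit, strategy, training} — 8 topics.
That is all 8 topics.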